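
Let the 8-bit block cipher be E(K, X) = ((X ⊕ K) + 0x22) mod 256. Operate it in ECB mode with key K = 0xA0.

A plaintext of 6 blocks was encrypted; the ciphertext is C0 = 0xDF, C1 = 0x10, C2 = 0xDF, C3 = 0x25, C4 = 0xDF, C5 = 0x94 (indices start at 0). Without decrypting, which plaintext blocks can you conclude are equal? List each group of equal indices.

P0 = P2 = P4

ECB encrypts each block independently with the same key, so equal ciphertext blocks imply equal plaintext blocks.
C0 = C2 = C4 = 0xDF, so P0 = P2 = P4.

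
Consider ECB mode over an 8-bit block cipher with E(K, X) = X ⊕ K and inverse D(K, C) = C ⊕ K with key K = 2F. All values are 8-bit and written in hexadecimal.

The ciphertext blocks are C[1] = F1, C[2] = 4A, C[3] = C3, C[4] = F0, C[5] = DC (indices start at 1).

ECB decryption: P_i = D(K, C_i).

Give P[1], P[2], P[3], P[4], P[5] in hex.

P[1]: D(K, F1) = DE.
P[2]: D(K, 4A) = 65.
P[3]: D(K, C3) = EC.
P[4]: D(K, F0) = DF.
P[5]: D(K, DC) = F3.

P[1] = DE, P[2] = 65, P[3] = EC, P[4] = DF, P[5] = F3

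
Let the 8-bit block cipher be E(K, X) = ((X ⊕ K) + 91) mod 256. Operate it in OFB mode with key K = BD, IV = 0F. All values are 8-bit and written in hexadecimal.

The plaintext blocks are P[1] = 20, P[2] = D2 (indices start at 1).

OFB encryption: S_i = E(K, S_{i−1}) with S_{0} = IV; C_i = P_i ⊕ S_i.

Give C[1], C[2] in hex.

C[1] = 63, C[2] = 5D

C[1]: S = E(K, 0F) = 43; 20 ⊕ 43 = 63.
C[2]: S = E(K, 43) = 8F; D2 ⊕ 8F = 5D.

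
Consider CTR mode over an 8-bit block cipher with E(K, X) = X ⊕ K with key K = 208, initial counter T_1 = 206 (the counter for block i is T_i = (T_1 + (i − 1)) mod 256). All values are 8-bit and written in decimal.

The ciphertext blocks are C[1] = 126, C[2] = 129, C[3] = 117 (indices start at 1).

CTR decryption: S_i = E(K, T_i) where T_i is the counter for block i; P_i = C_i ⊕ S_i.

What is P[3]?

P[3]: T = 208, S = E(K, T) = 0; 117 ⊕ 0 = 117.

P[3] = 117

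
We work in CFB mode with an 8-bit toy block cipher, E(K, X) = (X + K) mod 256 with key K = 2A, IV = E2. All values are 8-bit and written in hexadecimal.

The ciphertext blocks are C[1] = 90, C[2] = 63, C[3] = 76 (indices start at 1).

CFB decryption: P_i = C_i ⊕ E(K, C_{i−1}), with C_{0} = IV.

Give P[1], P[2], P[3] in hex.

P[1]: E(K, E2) = 0C; 90 ⊕ 0C = 9C.
P[2]: E(K, 90) = BA; 63 ⊕ BA = D9.
P[3]: E(K, 63) = 8D; 76 ⊕ 8D = FB.

P[1] = 9C, P[2] = D9, P[3] = FB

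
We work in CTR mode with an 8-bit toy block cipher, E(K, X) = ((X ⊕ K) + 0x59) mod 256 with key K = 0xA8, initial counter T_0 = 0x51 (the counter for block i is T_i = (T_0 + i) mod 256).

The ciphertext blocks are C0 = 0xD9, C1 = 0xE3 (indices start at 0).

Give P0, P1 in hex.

P0 = 0x8B, P1 = 0xB0

CTR decryption: S_i = E(K, T_i) where T_i is the counter for block i; P_i = C_i ⊕ S_i.
P0: T = 0x51, S = E(K, T) = 0x52; 0xD9 ⊕ 0x52 = 0x8B.
P1: T = 0x52, S = E(K, T) = 0x53; 0xE3 ⊕ 0x53 = 0xB0.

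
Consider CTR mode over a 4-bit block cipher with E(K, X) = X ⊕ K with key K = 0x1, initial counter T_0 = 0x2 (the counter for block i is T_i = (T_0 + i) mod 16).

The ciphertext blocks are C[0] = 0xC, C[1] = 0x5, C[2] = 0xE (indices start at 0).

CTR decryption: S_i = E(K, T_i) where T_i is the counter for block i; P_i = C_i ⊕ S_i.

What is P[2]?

P[2]: T = 0x4, S = E(K, T) = 0x5; 0xE ⊕ 0x5 = 0xB.

P[2] = 0xB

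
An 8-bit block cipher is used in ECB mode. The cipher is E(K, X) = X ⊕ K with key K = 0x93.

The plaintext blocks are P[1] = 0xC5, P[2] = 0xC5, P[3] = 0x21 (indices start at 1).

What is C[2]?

C[2] = 0x56

ECB encryption: C_i = E(K, P_i).
C[2]: E(K, 0xC5) = 0x56.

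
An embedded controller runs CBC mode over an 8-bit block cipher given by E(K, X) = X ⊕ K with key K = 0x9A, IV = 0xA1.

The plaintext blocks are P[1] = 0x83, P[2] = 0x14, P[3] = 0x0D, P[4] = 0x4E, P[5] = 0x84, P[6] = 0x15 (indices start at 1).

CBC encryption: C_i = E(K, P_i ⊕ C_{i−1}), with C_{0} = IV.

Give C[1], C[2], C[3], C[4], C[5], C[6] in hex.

C[1] = 0xB8, C[2] = 0x36, C[3] = 0xA1, C[4] = 0x75, C[5] = 0x6B, C[6] = 0xE4

C[1]: P[1] ⊕ 0xA1 = 0x22; E(K, 0x22) = 0xB8.
C[2]: P[2] ⊕ 0xB8 = 0xAC; E(K, 0xAC) = 0x36.
C[3]: P[3] ⊕ 0x36 = 0x3B; E(K, 0x3B) = 0xA1.
C[4]: P[4] ⊕ 0xA1 = 0xEF; E(K, 0xEF) = 0x75.
C[5]: P[5] ⊕ 0x75 = 0xF1; E(K, 0xF1) = 0x6B.
C[6]: P[6] ⊕ 0x6B = 0x7E; E(K, 0x7E) = 0xE4.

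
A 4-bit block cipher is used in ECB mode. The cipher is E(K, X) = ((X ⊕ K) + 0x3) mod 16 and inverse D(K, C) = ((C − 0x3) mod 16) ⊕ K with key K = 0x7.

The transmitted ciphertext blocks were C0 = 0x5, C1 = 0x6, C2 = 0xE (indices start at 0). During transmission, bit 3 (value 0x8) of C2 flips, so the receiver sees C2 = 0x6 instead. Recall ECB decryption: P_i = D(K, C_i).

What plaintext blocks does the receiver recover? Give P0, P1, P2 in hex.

Only C2 changed, to 0x6. In ECB, a change in C_i affects only P_i. Decrypting the received ciphertext:
P0: D(K, 0x5) = 0x5.
P1: D(K, 0x6) = 0x4.
P2: D(K, 0x6) = 0x4.
Blocks that differ from the original plaintext: P2.

P0 = 0x5, P1 = 0x4, P2 = 0x4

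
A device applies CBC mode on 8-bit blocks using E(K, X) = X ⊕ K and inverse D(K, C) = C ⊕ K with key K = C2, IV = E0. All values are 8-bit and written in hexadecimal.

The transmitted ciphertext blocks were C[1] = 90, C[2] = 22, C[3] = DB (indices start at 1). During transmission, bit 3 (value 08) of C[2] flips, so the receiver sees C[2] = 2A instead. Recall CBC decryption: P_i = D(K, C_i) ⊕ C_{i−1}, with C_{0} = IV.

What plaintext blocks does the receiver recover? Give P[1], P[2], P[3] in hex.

Only C[2] changed, to 2A. In CBC, a change in C_i garbles P_i and flips the same bit in P_{i+1}. Decrypting the received ciphertext:
P[1]: D(K, 90) = 52; 52 ⊕ E0 = B2.
P[2]: D(K, 2A) = E8; E8 ⊕ 90 = 78.
P[3]: D(K, DB) = 19; 19 ⊕ 2A = 33.
Blocks that differ from the original plaintext: P[2], P[3].

P[1] = B2, P[2] = 78, P[3] = 33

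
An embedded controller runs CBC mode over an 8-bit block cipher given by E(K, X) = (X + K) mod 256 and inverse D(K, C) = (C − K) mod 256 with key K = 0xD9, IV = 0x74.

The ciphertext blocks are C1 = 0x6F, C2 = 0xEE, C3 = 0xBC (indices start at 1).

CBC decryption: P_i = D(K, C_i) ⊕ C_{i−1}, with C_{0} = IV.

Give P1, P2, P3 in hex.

P1: D(K, 0x6F) = 0x96; 0x96 ⊕ 0x74 = 0xE2.
P2: D(K, 0xEE) = 0x15; 0x15 ⊕ 0x6F = 0x7A.
P3: D(K, 0xBC) = 0xE3; 0xE3 ⊕ 0xEE = 0x0D.

P1 = 0xE2, P2 = 0x7A, P3 = 0x0D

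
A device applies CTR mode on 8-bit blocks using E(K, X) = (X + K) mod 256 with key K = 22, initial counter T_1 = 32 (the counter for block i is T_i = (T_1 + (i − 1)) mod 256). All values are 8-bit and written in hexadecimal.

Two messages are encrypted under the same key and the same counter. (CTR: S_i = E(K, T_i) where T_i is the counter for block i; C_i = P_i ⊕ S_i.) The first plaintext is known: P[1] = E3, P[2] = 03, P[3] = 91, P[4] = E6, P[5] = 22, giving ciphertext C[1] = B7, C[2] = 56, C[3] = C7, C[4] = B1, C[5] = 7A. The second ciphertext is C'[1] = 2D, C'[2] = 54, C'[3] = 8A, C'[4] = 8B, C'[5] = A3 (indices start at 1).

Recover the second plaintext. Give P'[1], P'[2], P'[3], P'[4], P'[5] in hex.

In CTR with a reused counter, both messages share the same keystream S_i, so C_i ⊕ C'_i = P_i ⊕ P'_i and thus P'_i = P_i ⊕ C_i ⊕ C'_i.
P'[1]: E3 ⊕ B7 ⊕ 2D = 79.
P'[2]: 03 ⊕ 56 ⊕ 54 = 01.
P'[3]: 91 ⊕ C7 ⊕ 8A = DC.
P'[4]: E6 ⊕ B1 ⊕ 8B = DC.
P'[5]: 22 ⊕ 7A ⊕ A3 = FB.

P'[1] = 79, P'[2] = 01, P'[3] = DC, P'[4] = DC, P'[5] = FB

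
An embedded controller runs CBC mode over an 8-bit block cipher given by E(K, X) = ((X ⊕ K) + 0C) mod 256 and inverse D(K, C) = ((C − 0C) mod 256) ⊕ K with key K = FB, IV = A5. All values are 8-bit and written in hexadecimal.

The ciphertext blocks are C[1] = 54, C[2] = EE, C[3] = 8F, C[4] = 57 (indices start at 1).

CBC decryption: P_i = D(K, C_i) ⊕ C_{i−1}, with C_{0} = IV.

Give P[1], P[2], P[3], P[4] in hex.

P[1] = 16, P[2] = 4D, P[3] = 96, P[4] = 3F

P[1]: D(K, 54) = B3; B3 ⊕ A5 = 16.
P[2]: D(K, EE) = 19; 19 ⊕ 54 = 4D.
P[3]: D(K, 8F) = 78; 78 ⊕ EE = 96.
P[4]: D(K, 57) = B0; B0 ⊕ 8F = 3F.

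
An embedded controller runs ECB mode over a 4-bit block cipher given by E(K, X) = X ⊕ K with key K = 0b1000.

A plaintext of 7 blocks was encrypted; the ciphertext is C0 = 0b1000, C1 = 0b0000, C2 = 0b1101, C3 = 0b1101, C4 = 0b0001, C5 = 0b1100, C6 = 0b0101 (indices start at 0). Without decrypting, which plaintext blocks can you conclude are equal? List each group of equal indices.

P2 = P3

ECB encrypts each block independently with the same key, so equal ciphertext blocks imply equal plaintext blocks.
C2 = C3 = 0b1101, so P2 = P3.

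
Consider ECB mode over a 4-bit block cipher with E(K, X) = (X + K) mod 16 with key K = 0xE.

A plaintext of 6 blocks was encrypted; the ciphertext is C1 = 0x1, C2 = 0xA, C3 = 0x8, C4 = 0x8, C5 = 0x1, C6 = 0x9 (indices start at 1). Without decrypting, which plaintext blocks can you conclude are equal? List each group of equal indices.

P1 = P5; P3 = P4

ECB encrypts each block independently with the same key, so equal ciphertext blocks imply equal plaintext blocks.
C1 = C5 = 0x1, so P1 = P5.
C3 = C4 = 0x8, so P3 = P4.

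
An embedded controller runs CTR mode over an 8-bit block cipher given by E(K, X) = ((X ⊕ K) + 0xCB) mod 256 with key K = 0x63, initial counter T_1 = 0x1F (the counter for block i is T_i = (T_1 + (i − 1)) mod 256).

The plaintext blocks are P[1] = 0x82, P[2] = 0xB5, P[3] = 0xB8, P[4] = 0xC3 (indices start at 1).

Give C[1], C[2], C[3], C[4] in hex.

CTR encryption: S_i = E(K, T_i) where T_i is the counter for block i; C_i = P_i ⊕ S_i.
C[1]: T = 0x1F, S = E(K, T) = 0x47; 0x82 ⊕ 0x47 = 0xC5.
C[2]: T = 0x20, S = E(K, T) = 0x0E; 0xB5 ⊕ 0x0E = 0xBB.
C[3]: T = 0x21, S = E(K, T) = 0x0D; 0xB8 ⊕ 0x0D = 0xB5.
C[4]: T = 0x22, S = E(K, T) = 0x0C; 0xC3 ⊕ 0x0C = 0xCF.

C[1] = 0xC5, C[2] = 0xBB, C[3] = 0xB5, C[4] = 0xCF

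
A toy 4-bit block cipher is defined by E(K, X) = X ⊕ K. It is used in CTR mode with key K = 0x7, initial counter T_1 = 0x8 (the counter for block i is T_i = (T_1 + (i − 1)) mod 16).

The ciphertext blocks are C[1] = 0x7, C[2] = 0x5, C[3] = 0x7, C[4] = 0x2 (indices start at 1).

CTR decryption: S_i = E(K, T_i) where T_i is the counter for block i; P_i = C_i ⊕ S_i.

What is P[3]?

P[3] = 0xA

P[3]: T = 0xA, S = E(K, T) = 0xD; 0x7 ⊕ 0xD = 0xA.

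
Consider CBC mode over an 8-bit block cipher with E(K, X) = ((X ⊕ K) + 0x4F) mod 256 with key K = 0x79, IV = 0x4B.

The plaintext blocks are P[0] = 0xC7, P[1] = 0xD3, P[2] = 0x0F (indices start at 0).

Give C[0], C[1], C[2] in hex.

CBC encryption: C_i = E(K, P_i ⊕ C_{i−1}), with C_{−1} = IV.
C[0]: P[0] ⊕ 0x4B = 0x8C; E(K, 0x8C) = 0x44.
C[1]: P[1] ⊕ 0x44 = 0x97; E(K, 0x97) = 0x3D.
C[2]: P[2] ⊕ 0x3D = 0x32; E(K, 0x32) = 0x9A.

C[0] = 0x44, C[1] = 0x3D, C[2] = 0x9A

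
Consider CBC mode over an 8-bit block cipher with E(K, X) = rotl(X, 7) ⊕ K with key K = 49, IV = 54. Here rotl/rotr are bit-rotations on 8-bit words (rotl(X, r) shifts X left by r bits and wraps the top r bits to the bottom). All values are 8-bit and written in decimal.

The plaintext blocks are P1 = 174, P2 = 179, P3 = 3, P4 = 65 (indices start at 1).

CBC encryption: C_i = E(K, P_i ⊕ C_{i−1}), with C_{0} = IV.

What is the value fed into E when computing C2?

206

C1: P1 ⊕ 54 = 152; E(K, 152) = 125.
C2: P2 ⊕ 125 = 206; E(K, 206) = 86.
So the input to E for block 2 is 206.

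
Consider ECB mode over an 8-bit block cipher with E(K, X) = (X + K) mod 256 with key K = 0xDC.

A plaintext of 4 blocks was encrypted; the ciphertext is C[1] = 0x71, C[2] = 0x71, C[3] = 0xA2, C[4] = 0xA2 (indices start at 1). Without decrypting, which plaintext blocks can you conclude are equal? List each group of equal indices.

P[1] = P[2]; P[3] = P[4]

ECB encrypts each block independently with the same key, so equal ciphertext blocks imply equal plaintext blocks.
C[1] = C[2] = 0x71, so P[1] = P[2].
C[3] = C[4] = 0xA2, so P[3] = P[4].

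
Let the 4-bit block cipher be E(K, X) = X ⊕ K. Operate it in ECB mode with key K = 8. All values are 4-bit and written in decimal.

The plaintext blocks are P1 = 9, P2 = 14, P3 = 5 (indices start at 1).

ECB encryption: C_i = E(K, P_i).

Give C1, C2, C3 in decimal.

C1 = 1, C2 = 6, C3 = 13

C1: E(K, 9) = 1.
C2: E(K, 14) = 6.
C3: E(K, 5) = 13.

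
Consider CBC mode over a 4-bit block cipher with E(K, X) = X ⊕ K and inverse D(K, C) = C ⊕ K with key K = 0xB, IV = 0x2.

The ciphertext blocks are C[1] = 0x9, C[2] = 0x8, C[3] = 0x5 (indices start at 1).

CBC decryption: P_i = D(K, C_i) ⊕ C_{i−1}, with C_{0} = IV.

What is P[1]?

P[1] = 0x0

P[1]: D(K, 0x9) = 0x2; 0x2 ⊕ 0x2 = 0x0.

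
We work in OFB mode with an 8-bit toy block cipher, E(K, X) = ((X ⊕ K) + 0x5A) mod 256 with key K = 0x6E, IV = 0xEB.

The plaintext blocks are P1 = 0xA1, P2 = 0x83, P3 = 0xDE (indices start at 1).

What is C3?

OFB encryption: S_i = E(K, S_{i−1}) with S_{0} = IV; C_i = P_i ⊕ S_i.
C1: S = E(K, 0xEB) = 0xDF; 0xA1 ⊕ 0xDF = 0x7E.
C2: S = E(K, 0xDF) = 0x0B; 0x83 ⊕ 0x0B = 0x88.
C3: S = E(K, 0x0B) = 0xBF; 0xDE ⊕ 0xBF = 0x61.

C3 = 0x61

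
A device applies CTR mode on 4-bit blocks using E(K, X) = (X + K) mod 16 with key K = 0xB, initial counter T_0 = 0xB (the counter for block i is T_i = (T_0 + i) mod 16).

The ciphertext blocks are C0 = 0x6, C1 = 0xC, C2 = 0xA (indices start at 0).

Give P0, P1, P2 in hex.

CTR decryption: S_i = E(K, T_i) where T_i is the counter for block i; P_i = C_i ⊕ S_i.
P0: T = 0xB, S = E(K, T) = 0x6; 0x6 ⊕ 0x6 = 0x0.
P1: T = 0xC, S = E(K, T) = 0x7; 0xC ⊕ 0x7 = 0xB.
P2: T = 0xD, S = E(K, T) = 0x8; 0xA ⊕ 0x8 = 0x2.

P0 = 0x0, P1 = 0xB, P2 = 0x2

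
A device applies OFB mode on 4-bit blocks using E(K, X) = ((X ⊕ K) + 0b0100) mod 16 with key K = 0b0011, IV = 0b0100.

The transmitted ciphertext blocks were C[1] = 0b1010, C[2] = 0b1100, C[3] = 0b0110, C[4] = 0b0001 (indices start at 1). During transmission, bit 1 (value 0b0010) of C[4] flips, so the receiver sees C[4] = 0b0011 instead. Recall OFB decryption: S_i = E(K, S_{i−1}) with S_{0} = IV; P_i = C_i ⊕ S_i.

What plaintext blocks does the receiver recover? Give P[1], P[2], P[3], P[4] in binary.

Only C[4] changed, to 0b0011. In OFB, a change in C_i flips the same bit in P_i only; the keystream is unaffected. Decrypting the received ciphertext:
P[1]: S = E(K, 0b0100) = 0b1011; 0b1010 ⊕ 0b1011 = 0b0001.
P[2]: S = E(K, 0b1011) = 0b1100; 0b1100 ⊕ 0b1100 = 0b0000.
P[3]: S = E(K, 0b1100) = 0b0011; 0b0110 ⊕ 0b0011 = 0b0101.
P[4]: S = E(K, 0b0011) = 0b0100; 0b0011 ⊕ 0b0100 = 0b0111.
Blocks that differ from the original plaintext: P[4].

P[1] = 0b0001, P[2] = 0b0000, P[3] = 0b0101, P[4] = 0b0111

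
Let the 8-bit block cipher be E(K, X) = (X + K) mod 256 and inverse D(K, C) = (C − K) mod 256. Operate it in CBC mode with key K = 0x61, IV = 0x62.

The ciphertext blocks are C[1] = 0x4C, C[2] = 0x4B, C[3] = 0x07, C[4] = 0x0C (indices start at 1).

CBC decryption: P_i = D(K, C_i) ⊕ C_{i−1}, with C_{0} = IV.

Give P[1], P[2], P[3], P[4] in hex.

P[1] = 0x89, P[2] = 0xA6, P[3] = 0xED, P[4] = 0xAC

P[1]: D(K, 0x4C) = 0xEB; 0xEB ⊕ 0x62 = 0x89.
P[2]: D(K, 0x4B) = 0xEA; 0xEA ⊕ 0x4C = 0xA6.
P[3]: D(K, 0x07) = 0xA6; 0xA6 ⊕ 0x4B = 0xED.
P[4]: D(K, 0x0C) = 0xAB; 0xAB ⊕ 0x07 = 0xAC.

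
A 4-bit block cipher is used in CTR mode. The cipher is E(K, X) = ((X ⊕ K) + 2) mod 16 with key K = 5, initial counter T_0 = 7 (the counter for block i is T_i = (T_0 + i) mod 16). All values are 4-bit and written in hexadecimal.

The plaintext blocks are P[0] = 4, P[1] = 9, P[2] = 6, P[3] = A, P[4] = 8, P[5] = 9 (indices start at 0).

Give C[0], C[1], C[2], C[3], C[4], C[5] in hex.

CTR encryption: S_i = E(K, T_i) where T_i is the counter for block i; C_i = P_i ⊕ S_i.
C[0]: T = 7, S = E(K, T) = 4; 4 ⊕ 4 = 0.
C[1]: T = 8, S = E(K, T) = F; 9 ⊕ F = 6.
C[2]: T = 9, S = E(K, T) = E; 6 ⊕ E = 8.
C[3]: T = A, S = E(K, T) = 1; A ⊕ 1 = B.
C[4]: T = B, S = E(K, T) = 0; 8 ⊕ 0 = 8.
C[5]: T = C, S = E(K, T) = B; 9 ⊕ B = 2.

C[0] = 0, C[1] = 6, C[2] = 8, C[3] = B, C[4] = 8, C[5] = 2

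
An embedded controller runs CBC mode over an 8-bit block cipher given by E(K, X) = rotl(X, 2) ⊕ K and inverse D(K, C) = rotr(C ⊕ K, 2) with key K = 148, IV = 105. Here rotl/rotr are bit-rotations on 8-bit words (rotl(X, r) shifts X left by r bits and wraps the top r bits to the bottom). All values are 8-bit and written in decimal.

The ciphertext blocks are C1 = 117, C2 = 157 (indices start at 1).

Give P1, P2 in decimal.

CBC decryption: P_i = D(K, C_i) ⊕ C_{i−1}, with C_{0} = IV.
P1: D(K, 117) = 120; 120 ⊕ 105 = 17.
P2: D(K, 157) = 66; 66 ⊕ 117 = 55.

P1 = 17, P2 = 55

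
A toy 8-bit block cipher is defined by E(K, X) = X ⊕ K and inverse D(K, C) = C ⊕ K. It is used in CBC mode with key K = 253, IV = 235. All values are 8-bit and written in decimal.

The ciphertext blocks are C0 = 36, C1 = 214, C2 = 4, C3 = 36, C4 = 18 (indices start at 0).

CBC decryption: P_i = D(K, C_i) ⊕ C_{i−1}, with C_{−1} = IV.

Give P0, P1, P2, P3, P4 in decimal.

P0: D(K, 36) = 217; 217 ⊕ 235 = 50.
P1: D(K, 214) = 43; 43 ⊕ 36 = 15.
P2: D(K, 4) = 249; 249 ⊕ 214 = 47.
P3: D(K, 36) = 217; 217 ⊕ 4 = 221.
P4: D(K, 18) = 239; 239 ⊕ 36 = 203.

P0 = 50, P1 = 15, P2 = 47, P3 = 221, P4 = 203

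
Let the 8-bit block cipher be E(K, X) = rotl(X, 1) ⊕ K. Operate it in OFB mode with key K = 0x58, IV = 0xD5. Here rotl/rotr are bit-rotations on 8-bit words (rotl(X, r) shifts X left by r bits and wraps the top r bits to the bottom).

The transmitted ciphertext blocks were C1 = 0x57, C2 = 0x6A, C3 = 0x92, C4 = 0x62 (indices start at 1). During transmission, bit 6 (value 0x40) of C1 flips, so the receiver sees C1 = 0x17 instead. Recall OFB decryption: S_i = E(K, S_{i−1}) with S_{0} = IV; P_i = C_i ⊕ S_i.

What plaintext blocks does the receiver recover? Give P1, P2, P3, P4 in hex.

Only C1 changed, to 0x17. In OFB, a change in C_i flips the same bit in P_i only; the keystream is unaffected. Decrypting the received ciphertext:
P1: S = E(K, 0xD5) = 0xF3; 0x17 ⊕ 0xF3 = 0xE4.
P2: S = E(K, 0xF3) = 0xBF; 0x6A ⊕ 0xBF = 0xD5.
P3: S = E(K, 0xBF) = 0x27; 0x92 ⊕ 0x27 = 0xB5.
P4: S = E(K, 0x27) = 0x16; 0x62 ⊕ 0x16 = 0x74.
Blocks that differ from the original plaintext: P1.

P1 = 0xE4, P2 = 0xD5, P3 = 0xB5, P4 = 0x74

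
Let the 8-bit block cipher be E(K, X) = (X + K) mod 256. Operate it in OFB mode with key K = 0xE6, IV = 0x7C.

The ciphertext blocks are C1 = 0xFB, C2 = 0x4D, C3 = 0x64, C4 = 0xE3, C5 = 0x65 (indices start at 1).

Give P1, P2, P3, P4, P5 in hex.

OFB decryption: S_i = E(K, S_{i−1}) with S_{0} = IV; P_i = C_i ⊕ S_i.
P1: S = E(K, 0x7C) = 0x62; 0xFB ⊕ 0x62 = 0x99.
P2: S = E(K, 0x62) = 0x48; 0x4D ⊕ 0x48 = 0x05.
P3: S = E(K, 0x48) = 0x2E; 0x64 ⊕ 0x2E = 0x4A.
P4: S = E(K, 0x2E) = 0x14; 0xE3 ⊕ 0x14 = 0xF7.
P5: S = E(K, 0x14) = 0xFA; 0x65 ⊕ 0xFA = 0x9F.

P1 = 0x99, P2 = 0x05, P3 = 0x4A, P4 = 0xF7, P5 = 0x9F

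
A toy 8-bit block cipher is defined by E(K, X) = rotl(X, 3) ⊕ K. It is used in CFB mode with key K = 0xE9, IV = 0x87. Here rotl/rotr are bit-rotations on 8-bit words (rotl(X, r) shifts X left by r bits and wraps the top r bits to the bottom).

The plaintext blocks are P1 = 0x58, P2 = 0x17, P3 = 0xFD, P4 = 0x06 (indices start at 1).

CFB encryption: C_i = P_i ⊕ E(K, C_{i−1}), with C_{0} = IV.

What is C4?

C1: E(K, 0x87) = 0xD5; 0x58 ⊕ 0xD5 = 0x8D.
C2: E(K, 0x8D) = 0x85; 0x17 ⊕ 0x85 = 0x92.
C3: E(K, 0x92) = 0x7D; 0xFD ⊕ 0x7D = 0x80.
C4: E(K, 0x80) = 0xED; 0x06 ⊕ 0xED = 0xEB.

C4 = 0xEB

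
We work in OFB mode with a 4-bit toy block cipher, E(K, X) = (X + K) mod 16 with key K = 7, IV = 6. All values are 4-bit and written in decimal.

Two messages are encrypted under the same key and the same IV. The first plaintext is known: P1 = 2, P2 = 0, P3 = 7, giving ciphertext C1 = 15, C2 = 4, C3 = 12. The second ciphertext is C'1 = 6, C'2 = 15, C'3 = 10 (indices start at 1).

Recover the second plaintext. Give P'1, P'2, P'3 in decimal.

P'1 = 11, P'2 = 11, P'3 = 1

In OFB with a reused IV, both messages share the same keystream S_i, so C_i ⊕ C'_i = P_i ⊕ P'_i and thus P'_i = P_i ⊕ C_i ⊕ C'_i.
P'1: 2 ⊕ 15 ⊕ 6 = 11.
P'2: 0 ⊕ 4 ⊕ 15 = 11.
P'3: 7 ⊕ 12 ⊕ 10 = 1.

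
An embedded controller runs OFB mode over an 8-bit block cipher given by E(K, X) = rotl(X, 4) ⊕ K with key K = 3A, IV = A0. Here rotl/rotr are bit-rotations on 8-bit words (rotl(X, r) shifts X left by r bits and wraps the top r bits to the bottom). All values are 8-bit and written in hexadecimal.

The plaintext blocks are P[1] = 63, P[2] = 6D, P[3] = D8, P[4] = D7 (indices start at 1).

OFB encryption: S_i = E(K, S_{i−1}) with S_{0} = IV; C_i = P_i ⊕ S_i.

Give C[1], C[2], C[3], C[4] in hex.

C[1] = 53, C[2] = 54, C[3] = 71, C[4] = 77

C[1]: S = E(K, A0) = 30; 63 ⊕ 30 = 53.
C[2]: S = E(K, 30) = 39; 6D ⊕ 39 = 54.
C[3]: S = E(K, 39) = A9; D8 ⊕ A9 = 71.
C[4]: S = E(K, A9) = A0; D7 ⊕ A0 = 77.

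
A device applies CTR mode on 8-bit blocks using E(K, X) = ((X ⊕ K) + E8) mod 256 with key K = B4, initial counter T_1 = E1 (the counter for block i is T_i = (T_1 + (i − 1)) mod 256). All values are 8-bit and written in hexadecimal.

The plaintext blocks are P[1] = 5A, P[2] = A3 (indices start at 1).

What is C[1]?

C[1] = 67

CTR encryption: S_i = E(K, T_i) where T_i is the counter for block i; C_i = P_i ⊕ S_i.
C[1]: T = E1, S = E(K, T) = 3D; 5A ⊕ 3D = 67.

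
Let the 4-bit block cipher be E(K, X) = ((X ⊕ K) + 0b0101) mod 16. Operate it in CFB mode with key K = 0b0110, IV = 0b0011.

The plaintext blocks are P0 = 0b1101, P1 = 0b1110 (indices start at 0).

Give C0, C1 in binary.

CFB encryption: C_i = P_i ⊕ E(K, C_{i−1}), with C_{−1} = IV.
C0: E(K, 0b0011) = 0b1010; 0b1101 ⊕ 0b1010 = 0b0111.
C1: E(K, 0b0111) = 0b0110; 0b1110 ⊕ 0b0110 = 0b1000.

C0 = 0b0111, C1 = 0b1000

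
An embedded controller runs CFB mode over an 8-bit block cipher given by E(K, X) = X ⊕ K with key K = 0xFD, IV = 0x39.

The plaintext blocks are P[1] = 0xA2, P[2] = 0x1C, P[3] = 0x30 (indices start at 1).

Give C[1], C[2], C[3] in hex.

CFB encryption: C_i = P_i ⊕ E(K, C_{i−1}), with C_{0} = IV.
C[1]: E(K, 0x39) = 0xC4; 0xA2 ⊕ 0xC4 = 0x66.
C[2]: E(K, 0x66) = 0x9B; 0x1C ⊕ 0x9B = 0x87.
C[3]: E(K, 0x87) = 0x7A; 0x30 ⊕ 0x7A = 0x4A.

C[1] = 0x66, C[2] = 0x87, C[3] = 0x4A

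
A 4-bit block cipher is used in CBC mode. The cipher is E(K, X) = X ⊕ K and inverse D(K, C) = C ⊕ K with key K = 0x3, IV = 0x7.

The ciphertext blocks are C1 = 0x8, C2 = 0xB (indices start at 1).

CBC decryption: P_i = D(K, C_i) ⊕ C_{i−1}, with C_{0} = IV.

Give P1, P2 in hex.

P1: D(K, 0x8) = 0xB; 0xB ⊕ 0x7 = 0xC.
P2: D(K, 0xB) = 0x8; 0x8 ⊕ 0x8 = 0x0.

P1 = 0xC, P2 = 0x0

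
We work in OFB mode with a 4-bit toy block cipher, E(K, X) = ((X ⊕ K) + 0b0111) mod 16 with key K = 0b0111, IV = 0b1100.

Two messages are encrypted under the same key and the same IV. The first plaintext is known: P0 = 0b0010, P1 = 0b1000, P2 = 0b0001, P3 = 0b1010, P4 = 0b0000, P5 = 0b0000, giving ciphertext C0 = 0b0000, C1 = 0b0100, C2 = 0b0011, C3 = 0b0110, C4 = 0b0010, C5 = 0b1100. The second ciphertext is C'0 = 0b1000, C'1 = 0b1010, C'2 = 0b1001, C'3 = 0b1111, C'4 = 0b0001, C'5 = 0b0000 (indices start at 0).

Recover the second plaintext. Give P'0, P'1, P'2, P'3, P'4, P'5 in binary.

P'0 = 0b1010, P'1 = 0b0110, P'2 = 0b1011, P'3 = 0b0011, P'4 = 0b0011, P'5 = 0b1100

In OFB with a reused IV, both messages share the same keystream S_i, so C_i ⊕ C'_i = P_i ⊕ P'_i and thus P'_i = P_i ⊕ C_i ⊕ C'_i.
P'0: 0b0010 ⊕ 0b0000 ⊕ 0b1000 = 0b1010.
P'1: 0b1000 ⊕ 0b0100 ⊕ 0b1010 = 0b0110.
P'2: 0b0001 ⊕ 0b0011 ⊕ 0b1001 = 0b1011.
P'3: 0b1010 ⊕ 0b0110 ⊕ 0b1111 = 0b0011.
P'4: 0b0000 ⊕ 0b0010 ⊕ 0b0001 = 0b0011.
P'5: 0b0000 ⊕ 0b1100 ⊕ 0b0000 = 0b1100.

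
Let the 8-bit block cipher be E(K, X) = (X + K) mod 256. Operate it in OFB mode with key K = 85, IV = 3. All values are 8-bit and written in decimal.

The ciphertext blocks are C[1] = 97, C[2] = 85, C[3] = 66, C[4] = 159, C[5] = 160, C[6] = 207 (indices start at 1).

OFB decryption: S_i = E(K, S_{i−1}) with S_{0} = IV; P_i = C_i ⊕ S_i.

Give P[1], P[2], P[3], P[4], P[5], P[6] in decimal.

P[1]: S = E(K, 3) = 88; 97 ⊕ 88 = 57.
P[2]: S = E(K, 88) = 173; 85 ⊕ 173 = 248.
P[3]: S = E(K, 173) = 2; 66 ⊕ 2 = 64.
P[4]: S = E(K, 2) = 87; 159 ⊕ 87 = 200.
P[5]: S = E(K, 87) = 172; 160 ⊕ 172 = 12.
P[6]: S = E(K, 172) = 1; 207 ⊕ 1 = 206.

P[1] = 57, P[2] = 248, P[3] = 64, P[4] = 200, P[5] = 12, P[6] = 206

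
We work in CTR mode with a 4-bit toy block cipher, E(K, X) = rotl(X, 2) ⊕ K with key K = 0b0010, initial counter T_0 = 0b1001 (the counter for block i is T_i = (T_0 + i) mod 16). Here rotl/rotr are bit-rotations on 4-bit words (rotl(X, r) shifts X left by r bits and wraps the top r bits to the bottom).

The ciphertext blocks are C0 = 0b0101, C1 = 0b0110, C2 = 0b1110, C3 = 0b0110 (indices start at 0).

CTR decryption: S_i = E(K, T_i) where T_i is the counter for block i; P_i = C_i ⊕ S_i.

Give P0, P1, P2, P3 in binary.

P0 = 0b0001, P1 = 0b1110, P2 = 0b0010, P3 = 0b0111

P0: T = 0b1001, S = E(K, T) = 0b0100; 0b0101 ⊕ 0b0100 = 0b0001.
P1: T = 0b1010, S = E(K, T) = 0b1000; 0b0110 ⊕ 0b1000 = 0b1110.
P2: T = 0b1011, S = E(K, T) = 0b1100; 0b1110 ⊕ 0b1100 = 0b0010.
P3: T = 0b1100, S = E(K, T) = 0b0001; 0b0110 ⊕ 0b0001 = 0b0111.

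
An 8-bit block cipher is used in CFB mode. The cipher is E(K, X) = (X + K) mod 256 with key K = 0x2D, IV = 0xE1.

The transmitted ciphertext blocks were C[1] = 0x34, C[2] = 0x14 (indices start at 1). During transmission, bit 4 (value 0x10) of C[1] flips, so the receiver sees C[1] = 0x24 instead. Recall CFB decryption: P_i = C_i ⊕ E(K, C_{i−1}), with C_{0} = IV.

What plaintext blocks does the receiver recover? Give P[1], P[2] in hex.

P[1] = 0x2A, P[2] = 0x45

Only C[1] changed, to 0x24. In CFB, a change in C_i flips the same bit in P_i and garbles P_{i+1}. Decrypting the received ciphertext:
P[1]: E(K, 0xE1) = 0x0E; 0x24 ⊕ 0x0E = 0x2A.
P[2]: E(K, 0x24) = 0x51; 0x14 ⊕ 0x51 = 0x45.
Blocks that differ from the original plaintext: P[1], P[2].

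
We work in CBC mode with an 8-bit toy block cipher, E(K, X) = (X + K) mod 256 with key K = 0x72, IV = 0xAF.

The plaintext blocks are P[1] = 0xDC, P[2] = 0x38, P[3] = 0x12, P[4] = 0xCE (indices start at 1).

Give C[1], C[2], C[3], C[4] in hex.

C[1] = 0xE5, C[2] = 0x4F, C[3] = 0xCF, C[4] = 0x73

CBC encryption: C_i = E(K, P_i ⊕ C_{i−1}), with C_{0} = IV.
C[1]: P[1] ⊕ 0xAF = 0x73; E(K, 0x73) = 0xE5.
C[2]: P[2] ⊕ 0xE5 = 0xDD; E(K, 0xDD) = 0x4F.
C[3]: P[3] ⊕ 0x4F = 0x5D; E(K, 0x5D) = 0xCF.
C[4]: P[4] ⊕ 0xCF = 0x01; E(K, 0x01) = 0x73.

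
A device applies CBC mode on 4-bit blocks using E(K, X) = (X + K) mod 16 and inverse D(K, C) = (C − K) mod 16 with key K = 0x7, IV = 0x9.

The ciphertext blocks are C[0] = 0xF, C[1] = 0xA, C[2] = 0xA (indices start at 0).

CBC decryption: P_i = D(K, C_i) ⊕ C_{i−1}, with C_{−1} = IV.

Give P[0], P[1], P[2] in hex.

P[0]: D(K, 0xF) = 0x8; 0x8 ⊕ 0x9 = 0x1.
P[1]: D(K, 0xA) = 0x3; 0x3 ⊕ 0xF = 0xC.
P[2]: D(K, 0xA) = 0x3; 0x3 ⊕ 0xA = 0x9.

P[0] = 0x1, P[1] = 0xC, P[2] = 0x9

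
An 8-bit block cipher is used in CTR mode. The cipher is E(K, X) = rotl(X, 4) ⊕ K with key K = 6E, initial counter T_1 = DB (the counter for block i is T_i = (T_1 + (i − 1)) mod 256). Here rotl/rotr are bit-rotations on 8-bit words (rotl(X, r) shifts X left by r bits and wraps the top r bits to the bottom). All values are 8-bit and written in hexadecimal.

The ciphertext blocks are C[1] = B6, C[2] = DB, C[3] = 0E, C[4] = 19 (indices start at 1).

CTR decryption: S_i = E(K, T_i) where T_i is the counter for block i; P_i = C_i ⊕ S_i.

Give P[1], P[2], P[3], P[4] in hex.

P[1] = 65, P[2] = 78, P[3] = BD, P[4] = 9A

P[1]: T = DB, S = E(K, T) = D3; B6 ⊕ D3 = 65.
P[2]: T = DC, S = E(K, T) = A3; DB ⊕ A3 = 78.
P[3]: T = DD, S = E(K, T) = B3; 0E ⊕ B3 = BD.
P[4]: T = DE, S = E(K, T) = 83; 19 ⊕ 83 = 9A.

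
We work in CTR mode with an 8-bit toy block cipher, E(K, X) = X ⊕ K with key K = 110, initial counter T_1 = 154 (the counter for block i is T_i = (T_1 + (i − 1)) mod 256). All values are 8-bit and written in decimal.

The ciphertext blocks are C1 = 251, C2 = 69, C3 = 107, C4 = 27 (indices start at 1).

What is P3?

CTR decryption: S_i = E(K, T_i) where T_i is the counter for block i; P_i = C_i ⊕ S_i.
P3: T = 156, S = E(K, T) = 242; 107 ⊕ 242 = 153.

P3 = 153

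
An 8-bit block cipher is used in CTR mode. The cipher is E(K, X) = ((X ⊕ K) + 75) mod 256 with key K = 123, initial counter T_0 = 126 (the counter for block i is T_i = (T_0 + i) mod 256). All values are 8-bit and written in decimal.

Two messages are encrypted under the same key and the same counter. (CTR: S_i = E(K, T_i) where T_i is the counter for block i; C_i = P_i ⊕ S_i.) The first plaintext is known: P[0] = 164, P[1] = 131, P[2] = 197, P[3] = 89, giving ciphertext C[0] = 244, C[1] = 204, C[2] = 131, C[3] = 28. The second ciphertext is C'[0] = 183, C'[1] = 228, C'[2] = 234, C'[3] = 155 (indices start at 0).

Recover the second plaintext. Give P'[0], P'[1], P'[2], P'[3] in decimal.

In CTR with a reused counter, both messages share the same keystream S_i, so C_i ⊕ C'_i = P_i ⊕ P'_i and thus P'_i = P_i ⊕ C_i ⊕ C'_i.
P'[0]: 164 ⊕ 244 ⊕ 183 = 231.
P'[1]: 131 ⊕ 204 ⊕ 228 = 171.
P'[2]: 197 ⊕ 131 ⊕ 234 = 172.
P'[3]: 89 ⊕ 28 ⊕ 155 = 222.

P'[0] = 231, P'[1] = 171, P'[2] = 172, P'[3] = 222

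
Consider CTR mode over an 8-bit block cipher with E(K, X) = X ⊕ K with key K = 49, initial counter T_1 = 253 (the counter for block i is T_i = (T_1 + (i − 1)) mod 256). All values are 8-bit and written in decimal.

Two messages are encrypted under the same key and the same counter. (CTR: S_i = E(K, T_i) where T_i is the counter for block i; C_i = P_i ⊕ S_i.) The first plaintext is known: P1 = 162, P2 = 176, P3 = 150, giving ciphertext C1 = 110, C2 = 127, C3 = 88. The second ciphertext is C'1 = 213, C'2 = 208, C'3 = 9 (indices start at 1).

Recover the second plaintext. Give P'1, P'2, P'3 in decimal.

In CTR with a reused counter, both messages share the same keystream S_i, so C_i ⊕ C'_i = P_i ⊕ P'_i and thus P'_i = P_i ⊕ C_i ⊕ C'_i.
P'1: 162 ⊕ 110 ⊕ 213 = 25.
P'2: 176 ⊕ 127 ⊕ 208 = 31.
P'3: 150 ⊕ 88 ⊕ 9 = 199.

P'1 = 25, P'2 = 31, P'3 = 199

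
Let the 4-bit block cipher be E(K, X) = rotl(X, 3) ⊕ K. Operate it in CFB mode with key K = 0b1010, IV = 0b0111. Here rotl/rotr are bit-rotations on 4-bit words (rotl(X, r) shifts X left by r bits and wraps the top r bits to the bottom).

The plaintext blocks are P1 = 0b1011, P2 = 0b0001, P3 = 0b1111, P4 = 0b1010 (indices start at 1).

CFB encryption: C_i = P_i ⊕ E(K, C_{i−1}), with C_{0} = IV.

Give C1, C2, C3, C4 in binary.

C1: E(K, 0b0111) = 0b0001; 0b1011 ⊕ 0b0001 = 0b1010.
C2: E(K, 0b1010) = 0b1111; 0b0001 ⊕ 0b1111 = 0b1110.
C3: E(K, 0b1110) = 0b1101; 0b1111 ⊕ 0b1101 = 0b0010.
C4: E(K, 0b0010) = 0b1011; 0b1010 ⊕ 0b1011 = 0b0001.

C1 = 0b1010, C2 = 0b1110, C3 = 0b0010, C4 = 0b0001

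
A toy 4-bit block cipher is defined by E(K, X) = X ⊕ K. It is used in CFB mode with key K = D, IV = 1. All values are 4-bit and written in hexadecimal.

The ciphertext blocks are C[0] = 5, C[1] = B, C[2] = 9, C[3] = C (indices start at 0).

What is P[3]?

P[3] = 8

CFB decryption: P_i = C_i ⊕ E(K, C_{i−1}), with C_{−1} = IV.
P[3]: E(K, 9) = 4; C ⊕ 4 = 8.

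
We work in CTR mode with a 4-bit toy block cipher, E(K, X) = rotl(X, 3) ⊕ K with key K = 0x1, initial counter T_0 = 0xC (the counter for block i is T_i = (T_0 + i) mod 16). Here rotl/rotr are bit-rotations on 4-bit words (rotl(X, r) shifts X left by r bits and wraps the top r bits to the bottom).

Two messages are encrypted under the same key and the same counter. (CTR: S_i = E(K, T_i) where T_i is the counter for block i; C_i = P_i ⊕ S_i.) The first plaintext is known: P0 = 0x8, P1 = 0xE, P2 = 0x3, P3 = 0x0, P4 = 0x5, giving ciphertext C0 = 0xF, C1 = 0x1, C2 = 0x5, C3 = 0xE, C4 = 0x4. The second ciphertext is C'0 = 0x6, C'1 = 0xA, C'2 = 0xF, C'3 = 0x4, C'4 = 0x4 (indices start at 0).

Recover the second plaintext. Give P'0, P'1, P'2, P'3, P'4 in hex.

P'0 = 0x1, P'1 = 0x5, P'2 = 0x9, P'3 = 0xA, P'4 = 0x5

In CTR with a reused counter, both messages share the same keystream S_i, so C_i ⊕ C'_i = P_i ⊕ P'_i and thus P'_i = P_i ⊕ C_i ⊕ C'_i.
P'0: 0x8 ⊕ 0xF ⊕ 0x6 = 0x1.
P'1: 0xE ⊕ 0x1 ⊕ 0xA = 0x5.
P'2: 0x3 ⊕ 0x5 ⊕ 0xF = 0x9.
P'3: 0x0 ⊕ 0xE ⊕ 0x4 = 0xA.
P'4: 0x5 ⊕ 0x4 ⊕ 0x4 = 0x5.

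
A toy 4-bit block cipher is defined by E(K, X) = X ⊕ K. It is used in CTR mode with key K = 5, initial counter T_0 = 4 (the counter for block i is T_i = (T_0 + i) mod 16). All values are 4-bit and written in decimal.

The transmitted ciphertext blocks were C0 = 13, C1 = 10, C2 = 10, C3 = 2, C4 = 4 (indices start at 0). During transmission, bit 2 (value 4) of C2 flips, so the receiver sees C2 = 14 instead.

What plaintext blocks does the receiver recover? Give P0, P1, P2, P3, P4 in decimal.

P0 = 12, P1 = 10, P2 = 13, P3 = 0, P4 = 9

CTR decryption: S_i = E(K, T_i) where T_i is the counter for block i; P_i = C_i ⊕ S_i.
Only C2 changed, to 14. In CTR, a change in C_i flips the same bit in P_i only; the keystream is unaffected. Decrypting the received ciphertext:
P0: T = 4, S = E(K, T) = 1; 13 ⊕ 1 = 12.
P1: T = 5, S = E(K, T) = 0; 10 ⊕ 0 = 10.
P2: T = 6, S = E(K, T) = 3; 14 ⊕ 3 = 13.
P3: T = 7, S = E(K, T) = 2; 2 ⊕ 2 = 0.
P4: T = 8, S = E(K, T) = 13; 4 ⊕ 13 = 9.
Blocks that differ from the original plaintext: P2.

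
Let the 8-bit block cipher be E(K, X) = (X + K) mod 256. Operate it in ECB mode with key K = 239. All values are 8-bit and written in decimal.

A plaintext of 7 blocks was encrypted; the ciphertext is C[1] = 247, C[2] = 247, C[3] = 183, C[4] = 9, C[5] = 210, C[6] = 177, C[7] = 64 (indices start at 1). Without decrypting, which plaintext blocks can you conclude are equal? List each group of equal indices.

ECB encrypts each block independently with the same key, so equal ciphertext blocks imply equal plaintext blocks.
C[1] = C[2] = 247, so P[1] = P[2].

P[1] = P[2]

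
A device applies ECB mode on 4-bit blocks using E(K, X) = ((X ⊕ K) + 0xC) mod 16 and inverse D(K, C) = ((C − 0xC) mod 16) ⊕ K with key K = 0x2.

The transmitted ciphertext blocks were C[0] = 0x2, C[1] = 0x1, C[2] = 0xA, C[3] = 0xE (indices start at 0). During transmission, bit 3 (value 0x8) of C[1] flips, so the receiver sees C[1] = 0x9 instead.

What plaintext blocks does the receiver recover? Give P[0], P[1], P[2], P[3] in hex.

ECB decryption: P_i = D(K, C_i).
Only C[1] changed, to 0x9. In ECB, a change in C_i affects only P_i. Decrypting the received ciphertext:
P[0]: D(K, 0x2) = 0x4.
P[1]: D(K, 0x9) = 0xF.
P[2]: D(K, 0xA) = 0xC.
P[3]: D(K, 0xE) = 0x0.
Blocks that differ from the original plaintext: P[1].

P[0] = 0x4, P[1] = 0xF, P[2] = 0xC, P[3] = 0x0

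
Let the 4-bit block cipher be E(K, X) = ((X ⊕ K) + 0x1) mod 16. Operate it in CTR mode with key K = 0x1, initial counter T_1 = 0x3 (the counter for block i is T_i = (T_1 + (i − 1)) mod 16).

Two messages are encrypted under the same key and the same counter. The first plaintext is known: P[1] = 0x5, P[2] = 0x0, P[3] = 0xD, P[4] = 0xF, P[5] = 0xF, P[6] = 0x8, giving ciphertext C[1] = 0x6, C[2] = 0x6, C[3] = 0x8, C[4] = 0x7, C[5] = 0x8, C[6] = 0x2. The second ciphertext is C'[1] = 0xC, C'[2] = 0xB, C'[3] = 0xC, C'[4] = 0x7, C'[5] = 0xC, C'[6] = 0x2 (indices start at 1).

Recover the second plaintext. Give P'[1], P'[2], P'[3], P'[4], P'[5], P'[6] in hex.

P'[1] = 0xF, P'[2] = 0xD, P'[3] = 0x9, P'[4] = 0xF, P'[5] = 0xB, P'[6] = 0x8

In CTR with a reused counter, both messages share the same keystream S_i, so C_i ⊕ C'_i = P_i ⊕ P'_i and thus P'_i = P_i ⊕ C_i ⊕ C'_i.
P'[1]: 0x5 ⊕ 0x6 ⊕ 0xC = 0xF.
P'[2]: 0x0 ⊕ 0x6 ⊕ 0xB = 0xD.
P'[3]: 0xD ⊕ 0x8 ⊕ 0xC = 0x9.
P'[4]: 0xF ⊕ 0x7 ⊕ 0x7 = 0xF.
P'[5]: 0xF ⊕ 0x8 ⊕ 0xC = 0xB.
P'[6]: 0x8 ⊕ 0x2 ⊕ 0x2 = 0x8.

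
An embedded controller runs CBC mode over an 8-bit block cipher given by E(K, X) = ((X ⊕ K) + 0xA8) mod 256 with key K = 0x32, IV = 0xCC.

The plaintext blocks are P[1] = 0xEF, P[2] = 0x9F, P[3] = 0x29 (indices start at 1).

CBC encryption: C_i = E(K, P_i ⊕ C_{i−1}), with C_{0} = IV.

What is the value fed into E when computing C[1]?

C[1]: P[1] ⊕ 0xCC = 0x23; E(K, 0x23) = 0xB9.
So the input to E for block [1] is 0x23.

0x23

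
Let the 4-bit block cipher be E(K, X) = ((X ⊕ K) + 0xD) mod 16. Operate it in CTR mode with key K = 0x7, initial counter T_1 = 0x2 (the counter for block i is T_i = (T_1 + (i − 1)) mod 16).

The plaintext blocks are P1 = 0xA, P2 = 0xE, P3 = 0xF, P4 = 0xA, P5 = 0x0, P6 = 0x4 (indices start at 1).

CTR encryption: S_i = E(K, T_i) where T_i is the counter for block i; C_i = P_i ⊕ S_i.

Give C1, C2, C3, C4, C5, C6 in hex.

C1 = 0x8, C2 = 0xF, C3 = 0xF, C4 = 0x5, C5 = 0xE, C6 = 0x9

C1: T = 0x2, S = E(K, T) = 0x2; 0xA ⊕ 0x2 = 0x8.
C2: T = 0x3, S = E(K, T) = 0x1; 0xE ⊕ 0x1 = 0xF.
C3: T = 0x4, S = E(K, T) = 0x0; 0xF ⊕ 0x0 = 0xF.
C4: T = 0x5, S = E(K, T) = 0xF; 0xA ⊕ 0xF = 0x5.
C5: T = 0x6, S = E(K, T) = 0xE; 0x0 ⊕ 0xE = 0xE.
C6: T = 0x7, S = E(K, T) = 0xD; 0x4 ⊕ 0xD = 0x9.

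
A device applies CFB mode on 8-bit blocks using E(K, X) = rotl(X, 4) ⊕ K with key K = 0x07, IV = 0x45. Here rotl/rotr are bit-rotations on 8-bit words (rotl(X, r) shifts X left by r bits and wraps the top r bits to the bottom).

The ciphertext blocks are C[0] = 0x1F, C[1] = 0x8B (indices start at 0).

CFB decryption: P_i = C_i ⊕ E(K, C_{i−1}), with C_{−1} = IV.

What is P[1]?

P[1]: E(K, 0x1F) = 0xF6; 0x8B ⊕ 0xF6 = 0x7D.

P[1] = 0x7D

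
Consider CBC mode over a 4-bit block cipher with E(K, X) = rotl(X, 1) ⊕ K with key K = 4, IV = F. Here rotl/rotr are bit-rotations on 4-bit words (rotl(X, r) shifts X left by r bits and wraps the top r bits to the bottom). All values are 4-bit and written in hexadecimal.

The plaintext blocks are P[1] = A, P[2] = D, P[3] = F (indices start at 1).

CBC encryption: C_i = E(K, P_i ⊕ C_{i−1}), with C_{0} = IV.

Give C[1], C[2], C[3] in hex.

C[1]: P[1] ⊕ F = 5; E(K, 5) = E.
C[2]: P[2] ⊕ E = 3; E(K, 3) = 2.
C[3]: P[3] ⊕ 2 = D; E(K, D) = F.

C[1] = E, C[2] = 2, C[3] = F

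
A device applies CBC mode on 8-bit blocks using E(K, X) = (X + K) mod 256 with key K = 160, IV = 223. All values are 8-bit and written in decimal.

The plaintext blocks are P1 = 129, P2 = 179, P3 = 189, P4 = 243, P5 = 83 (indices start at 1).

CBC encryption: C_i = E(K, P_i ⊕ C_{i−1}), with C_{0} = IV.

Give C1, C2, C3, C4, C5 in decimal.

C1 = 254, C2 = 237, C3 = 240, C4 = 163, C5 = 144

C1: P1 ⊕ 223 = 94; E(K, 94) = 254.
C2: P2 ⊕ 254 = 77; E(K, 77) = 237.
C3: P3 ⊕ 237 = 80; E(K, 80) = 240.
C4: P4 ⊕ 240 = 3; E(K, 3) = 163.
C5: P5 ⊕ 163 = 240; E(K, 240) = 144.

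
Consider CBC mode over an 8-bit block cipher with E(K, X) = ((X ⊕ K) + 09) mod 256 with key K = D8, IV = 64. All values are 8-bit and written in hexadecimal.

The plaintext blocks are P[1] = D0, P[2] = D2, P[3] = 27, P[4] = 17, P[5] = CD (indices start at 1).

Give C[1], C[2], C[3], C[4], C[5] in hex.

CBC encryption: C_i = E(K, P_i ⊕ C_{i−1}), with C_{0} = IV.
C[1]: P[1] ⊕ 64 = B4; E(K, B4) = 75.
C[2]: P[2] ⊕ 75 = A7; E(K, A7) = 88.
C[3]: P[3] ⊕ 88 = AF; E(K, AF) = 80.
C[4]: P[4] ⊕ 80 = 97; E(K, 97) = 58.
C[5]: P[5] ⊕ 58 = 95; E(K, 95) = 56.

C[1] = 75, C[2] = 88, C[3] = 80, C[4] = 58, C[5] = 56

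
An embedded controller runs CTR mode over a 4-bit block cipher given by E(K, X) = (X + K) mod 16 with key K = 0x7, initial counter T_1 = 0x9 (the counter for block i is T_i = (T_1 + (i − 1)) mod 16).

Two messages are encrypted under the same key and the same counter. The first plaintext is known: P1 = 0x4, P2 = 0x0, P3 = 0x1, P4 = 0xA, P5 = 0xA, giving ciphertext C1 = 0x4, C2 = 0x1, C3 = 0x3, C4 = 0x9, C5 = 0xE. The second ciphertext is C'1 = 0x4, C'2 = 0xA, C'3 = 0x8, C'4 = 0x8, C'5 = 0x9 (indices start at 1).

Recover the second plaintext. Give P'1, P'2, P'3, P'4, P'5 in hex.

In CTR with a reused counter, both messages share the same keystream S_i, so C_i ⊕ C'_i = P_i ⊕ P'_i and thus P'_i = P_i ⊕ C_i ⊕ C'_i.
P'1: 0x4 ⊕ 0x4 ⊕ 0x4 = 0x4.
P'2: 0x0 ⊕ 0x1 ⊕ 0xA = 0xB.
P'3: 0x1 ⊕ 0x3 ⊕ 0x8 = 0xA.
P'4: 0xA ⊕ 0x9 ⊕ 0x8 = 0xB.
P'5: 0xA ⊕ 0xE ⊕ 0x9 = 0xD.

P'1 = 0x4, P'2 = 0xB, P'3 = 0xA, P'4 = 0xB, P'5 = 0xD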